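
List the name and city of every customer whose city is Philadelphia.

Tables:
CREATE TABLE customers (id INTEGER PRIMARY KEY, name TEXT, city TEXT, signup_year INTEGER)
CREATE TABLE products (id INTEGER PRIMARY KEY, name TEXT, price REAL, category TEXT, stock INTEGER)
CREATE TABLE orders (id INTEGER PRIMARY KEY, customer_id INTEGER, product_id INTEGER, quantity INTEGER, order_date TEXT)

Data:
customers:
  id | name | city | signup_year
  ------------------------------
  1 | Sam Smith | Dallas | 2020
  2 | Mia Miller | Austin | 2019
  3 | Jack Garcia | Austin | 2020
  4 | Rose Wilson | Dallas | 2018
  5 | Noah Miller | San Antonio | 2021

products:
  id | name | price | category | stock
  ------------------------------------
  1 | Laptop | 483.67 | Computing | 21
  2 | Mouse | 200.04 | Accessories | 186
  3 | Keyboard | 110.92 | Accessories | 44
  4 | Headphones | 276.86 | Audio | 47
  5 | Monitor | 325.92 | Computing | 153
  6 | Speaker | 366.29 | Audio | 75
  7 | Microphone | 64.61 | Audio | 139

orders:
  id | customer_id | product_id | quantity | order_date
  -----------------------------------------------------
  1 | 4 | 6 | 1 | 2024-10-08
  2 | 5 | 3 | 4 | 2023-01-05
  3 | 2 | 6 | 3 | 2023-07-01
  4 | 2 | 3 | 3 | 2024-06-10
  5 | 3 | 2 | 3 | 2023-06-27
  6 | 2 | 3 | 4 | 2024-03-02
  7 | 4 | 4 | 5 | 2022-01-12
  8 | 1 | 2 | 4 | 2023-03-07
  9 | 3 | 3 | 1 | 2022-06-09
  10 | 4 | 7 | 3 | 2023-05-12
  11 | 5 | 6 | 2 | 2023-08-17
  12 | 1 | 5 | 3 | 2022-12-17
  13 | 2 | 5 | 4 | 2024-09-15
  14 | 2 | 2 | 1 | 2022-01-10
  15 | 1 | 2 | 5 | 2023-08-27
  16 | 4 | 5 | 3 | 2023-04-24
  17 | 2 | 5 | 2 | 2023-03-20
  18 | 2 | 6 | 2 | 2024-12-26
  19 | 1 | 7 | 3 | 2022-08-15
SELECT name, city FROM customers WHERE city = 'Philadelphia'

Execution result:
(no rows)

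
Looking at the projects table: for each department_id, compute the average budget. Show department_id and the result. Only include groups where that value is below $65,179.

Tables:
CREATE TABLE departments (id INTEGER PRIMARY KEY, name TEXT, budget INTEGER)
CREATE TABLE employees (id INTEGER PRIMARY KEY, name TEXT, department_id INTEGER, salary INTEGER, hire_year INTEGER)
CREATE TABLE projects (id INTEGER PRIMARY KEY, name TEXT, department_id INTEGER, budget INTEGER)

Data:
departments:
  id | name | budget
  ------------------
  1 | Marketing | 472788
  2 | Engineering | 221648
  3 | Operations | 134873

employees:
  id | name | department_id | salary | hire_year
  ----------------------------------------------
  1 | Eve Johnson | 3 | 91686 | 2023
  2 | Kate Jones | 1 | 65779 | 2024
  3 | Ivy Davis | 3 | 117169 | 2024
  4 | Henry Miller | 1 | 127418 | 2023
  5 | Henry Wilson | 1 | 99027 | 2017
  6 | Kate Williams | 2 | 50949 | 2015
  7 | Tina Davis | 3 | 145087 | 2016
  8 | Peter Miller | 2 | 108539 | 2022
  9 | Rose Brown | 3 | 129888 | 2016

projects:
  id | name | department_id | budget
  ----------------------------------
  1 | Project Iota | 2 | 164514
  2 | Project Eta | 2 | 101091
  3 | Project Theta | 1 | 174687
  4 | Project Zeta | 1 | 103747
SELECT department_id, AVG(budget) AS avg_budget FROM projects GROUP BY department_id HAVING AVG(budget) < 65179

Execution result:
(no rows)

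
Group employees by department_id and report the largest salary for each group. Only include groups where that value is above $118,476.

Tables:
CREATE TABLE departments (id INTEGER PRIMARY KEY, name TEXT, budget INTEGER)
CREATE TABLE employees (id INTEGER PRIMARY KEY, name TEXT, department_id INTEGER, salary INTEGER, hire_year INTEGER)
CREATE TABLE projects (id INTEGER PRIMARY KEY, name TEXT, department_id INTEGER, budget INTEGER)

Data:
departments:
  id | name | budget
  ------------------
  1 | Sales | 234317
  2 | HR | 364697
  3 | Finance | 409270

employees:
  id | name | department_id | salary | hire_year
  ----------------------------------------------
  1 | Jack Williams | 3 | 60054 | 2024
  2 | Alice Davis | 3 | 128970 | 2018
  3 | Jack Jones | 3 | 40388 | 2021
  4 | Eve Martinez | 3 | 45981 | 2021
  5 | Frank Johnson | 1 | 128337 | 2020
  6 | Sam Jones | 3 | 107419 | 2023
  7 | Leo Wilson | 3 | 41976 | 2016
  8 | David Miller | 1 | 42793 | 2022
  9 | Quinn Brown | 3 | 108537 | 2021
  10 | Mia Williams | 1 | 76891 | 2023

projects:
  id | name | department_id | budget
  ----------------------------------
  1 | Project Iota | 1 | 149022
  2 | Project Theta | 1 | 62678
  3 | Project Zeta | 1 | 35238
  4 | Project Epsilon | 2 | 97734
SELECT department_id, MAX(salary) AS max_salary FROM employees GROUP BY department_id HAVING MAX(salary) > 118476

Execution result:
department_id | max_salary
1 | 128337
3 | 128970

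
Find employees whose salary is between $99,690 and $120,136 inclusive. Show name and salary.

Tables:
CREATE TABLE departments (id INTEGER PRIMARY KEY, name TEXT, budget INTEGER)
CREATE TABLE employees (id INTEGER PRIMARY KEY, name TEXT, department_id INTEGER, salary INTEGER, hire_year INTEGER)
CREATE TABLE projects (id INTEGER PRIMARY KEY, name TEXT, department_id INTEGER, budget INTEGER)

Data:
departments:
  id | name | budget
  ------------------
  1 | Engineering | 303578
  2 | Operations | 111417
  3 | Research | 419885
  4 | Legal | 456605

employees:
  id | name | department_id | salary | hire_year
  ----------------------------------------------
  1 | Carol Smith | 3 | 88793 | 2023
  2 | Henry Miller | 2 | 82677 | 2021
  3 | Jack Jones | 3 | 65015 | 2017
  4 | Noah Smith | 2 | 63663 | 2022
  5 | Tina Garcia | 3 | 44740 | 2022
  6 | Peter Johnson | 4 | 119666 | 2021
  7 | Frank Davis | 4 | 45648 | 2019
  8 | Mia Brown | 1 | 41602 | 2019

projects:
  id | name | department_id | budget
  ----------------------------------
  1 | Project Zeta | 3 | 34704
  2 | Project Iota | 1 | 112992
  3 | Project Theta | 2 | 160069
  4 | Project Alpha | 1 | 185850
SELECT name, salary FROM employees WHERE salary BETWEEN 99690 AND 120136

Execution result:
name | salary
Peter Johnson | 119666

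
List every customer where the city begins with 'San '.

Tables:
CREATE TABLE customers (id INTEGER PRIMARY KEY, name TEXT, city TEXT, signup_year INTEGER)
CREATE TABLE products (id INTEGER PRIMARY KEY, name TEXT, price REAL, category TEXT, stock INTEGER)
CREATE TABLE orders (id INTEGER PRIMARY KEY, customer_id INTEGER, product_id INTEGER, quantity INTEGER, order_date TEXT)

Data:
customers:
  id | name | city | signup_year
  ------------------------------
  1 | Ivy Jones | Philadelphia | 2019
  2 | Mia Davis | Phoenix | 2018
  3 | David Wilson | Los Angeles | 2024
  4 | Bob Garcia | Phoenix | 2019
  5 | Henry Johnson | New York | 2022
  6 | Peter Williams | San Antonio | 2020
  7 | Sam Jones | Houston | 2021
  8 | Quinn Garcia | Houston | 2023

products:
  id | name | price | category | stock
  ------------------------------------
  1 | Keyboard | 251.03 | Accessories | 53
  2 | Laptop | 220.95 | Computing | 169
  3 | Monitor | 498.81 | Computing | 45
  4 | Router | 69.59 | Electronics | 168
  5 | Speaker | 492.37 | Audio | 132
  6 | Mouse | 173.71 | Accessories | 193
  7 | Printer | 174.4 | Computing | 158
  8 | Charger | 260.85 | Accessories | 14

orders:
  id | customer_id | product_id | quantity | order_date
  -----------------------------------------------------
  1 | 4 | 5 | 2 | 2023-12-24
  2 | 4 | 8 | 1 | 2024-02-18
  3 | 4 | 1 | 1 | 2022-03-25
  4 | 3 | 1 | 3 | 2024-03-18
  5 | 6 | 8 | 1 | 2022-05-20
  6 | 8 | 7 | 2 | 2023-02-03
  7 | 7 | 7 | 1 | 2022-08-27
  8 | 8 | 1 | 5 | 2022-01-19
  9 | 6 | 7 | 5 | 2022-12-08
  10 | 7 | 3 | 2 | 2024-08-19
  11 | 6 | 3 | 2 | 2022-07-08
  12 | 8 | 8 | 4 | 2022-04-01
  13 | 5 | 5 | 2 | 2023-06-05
SELECT name, city FROM customers WHERE city LIKE 'San %'

Execution result:
name | city
Peter Williams | San Antonio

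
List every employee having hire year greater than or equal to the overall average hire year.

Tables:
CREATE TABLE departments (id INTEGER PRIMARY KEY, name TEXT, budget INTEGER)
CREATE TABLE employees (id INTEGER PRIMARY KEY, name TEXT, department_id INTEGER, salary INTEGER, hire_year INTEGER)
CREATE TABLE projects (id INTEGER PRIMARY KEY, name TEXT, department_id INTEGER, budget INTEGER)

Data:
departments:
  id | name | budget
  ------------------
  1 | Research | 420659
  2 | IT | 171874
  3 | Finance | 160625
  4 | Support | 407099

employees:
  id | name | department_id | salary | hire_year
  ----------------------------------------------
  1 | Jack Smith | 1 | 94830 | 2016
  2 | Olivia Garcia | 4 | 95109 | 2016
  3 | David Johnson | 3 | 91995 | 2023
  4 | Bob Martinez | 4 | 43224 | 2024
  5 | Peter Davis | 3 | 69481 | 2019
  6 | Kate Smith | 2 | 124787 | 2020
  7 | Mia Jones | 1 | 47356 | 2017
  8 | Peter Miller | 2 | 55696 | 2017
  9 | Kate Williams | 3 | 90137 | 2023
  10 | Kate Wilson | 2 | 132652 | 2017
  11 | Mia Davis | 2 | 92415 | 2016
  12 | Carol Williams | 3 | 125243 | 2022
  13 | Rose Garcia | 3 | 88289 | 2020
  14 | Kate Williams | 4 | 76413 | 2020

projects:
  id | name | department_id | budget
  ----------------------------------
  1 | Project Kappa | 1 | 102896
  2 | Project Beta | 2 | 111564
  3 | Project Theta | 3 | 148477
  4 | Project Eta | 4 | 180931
SELECT name, hire_year FROM employees WHERE hire_year >= (SELECT AVG(hire_year) FROM employees)

Execution result:
name | hire_year
David Johnson | 2023
Bob Martinez | 2024
Kate Smith | 2020
Kate Williams | 2023
Carol Williams | 2022
Rose Garcia | 2020
Kate Williams | 2020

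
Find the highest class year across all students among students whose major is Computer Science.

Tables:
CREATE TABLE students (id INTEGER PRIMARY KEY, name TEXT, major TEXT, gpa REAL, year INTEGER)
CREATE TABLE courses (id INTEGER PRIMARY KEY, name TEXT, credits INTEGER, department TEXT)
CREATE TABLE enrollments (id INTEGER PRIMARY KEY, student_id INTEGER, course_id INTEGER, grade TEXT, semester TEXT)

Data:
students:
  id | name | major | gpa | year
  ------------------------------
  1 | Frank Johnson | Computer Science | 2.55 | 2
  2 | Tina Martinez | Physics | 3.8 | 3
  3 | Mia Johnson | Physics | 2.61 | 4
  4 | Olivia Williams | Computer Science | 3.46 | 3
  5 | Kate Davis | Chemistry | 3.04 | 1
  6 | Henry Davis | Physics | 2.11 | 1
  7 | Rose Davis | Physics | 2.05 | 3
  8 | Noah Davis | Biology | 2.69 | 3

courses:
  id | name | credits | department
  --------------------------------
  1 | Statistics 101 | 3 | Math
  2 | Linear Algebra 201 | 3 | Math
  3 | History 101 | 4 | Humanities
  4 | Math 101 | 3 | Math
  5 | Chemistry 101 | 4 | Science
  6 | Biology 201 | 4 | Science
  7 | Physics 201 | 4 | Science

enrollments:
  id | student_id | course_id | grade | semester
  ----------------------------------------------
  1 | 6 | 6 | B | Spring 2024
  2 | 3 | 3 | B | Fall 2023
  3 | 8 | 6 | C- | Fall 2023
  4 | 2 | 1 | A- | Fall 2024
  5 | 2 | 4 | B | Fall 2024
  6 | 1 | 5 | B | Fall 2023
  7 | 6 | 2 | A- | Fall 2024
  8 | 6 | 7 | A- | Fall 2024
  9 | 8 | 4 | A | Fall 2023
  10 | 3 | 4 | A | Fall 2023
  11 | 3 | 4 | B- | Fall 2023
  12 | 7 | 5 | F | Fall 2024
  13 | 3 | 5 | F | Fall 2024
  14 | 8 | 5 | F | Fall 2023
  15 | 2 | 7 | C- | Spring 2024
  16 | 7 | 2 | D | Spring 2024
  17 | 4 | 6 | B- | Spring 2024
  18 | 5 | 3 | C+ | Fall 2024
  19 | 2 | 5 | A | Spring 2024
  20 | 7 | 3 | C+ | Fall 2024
SELECT MAX(year) FROM students WHERE major = 'Computer Science'

Execution result:
3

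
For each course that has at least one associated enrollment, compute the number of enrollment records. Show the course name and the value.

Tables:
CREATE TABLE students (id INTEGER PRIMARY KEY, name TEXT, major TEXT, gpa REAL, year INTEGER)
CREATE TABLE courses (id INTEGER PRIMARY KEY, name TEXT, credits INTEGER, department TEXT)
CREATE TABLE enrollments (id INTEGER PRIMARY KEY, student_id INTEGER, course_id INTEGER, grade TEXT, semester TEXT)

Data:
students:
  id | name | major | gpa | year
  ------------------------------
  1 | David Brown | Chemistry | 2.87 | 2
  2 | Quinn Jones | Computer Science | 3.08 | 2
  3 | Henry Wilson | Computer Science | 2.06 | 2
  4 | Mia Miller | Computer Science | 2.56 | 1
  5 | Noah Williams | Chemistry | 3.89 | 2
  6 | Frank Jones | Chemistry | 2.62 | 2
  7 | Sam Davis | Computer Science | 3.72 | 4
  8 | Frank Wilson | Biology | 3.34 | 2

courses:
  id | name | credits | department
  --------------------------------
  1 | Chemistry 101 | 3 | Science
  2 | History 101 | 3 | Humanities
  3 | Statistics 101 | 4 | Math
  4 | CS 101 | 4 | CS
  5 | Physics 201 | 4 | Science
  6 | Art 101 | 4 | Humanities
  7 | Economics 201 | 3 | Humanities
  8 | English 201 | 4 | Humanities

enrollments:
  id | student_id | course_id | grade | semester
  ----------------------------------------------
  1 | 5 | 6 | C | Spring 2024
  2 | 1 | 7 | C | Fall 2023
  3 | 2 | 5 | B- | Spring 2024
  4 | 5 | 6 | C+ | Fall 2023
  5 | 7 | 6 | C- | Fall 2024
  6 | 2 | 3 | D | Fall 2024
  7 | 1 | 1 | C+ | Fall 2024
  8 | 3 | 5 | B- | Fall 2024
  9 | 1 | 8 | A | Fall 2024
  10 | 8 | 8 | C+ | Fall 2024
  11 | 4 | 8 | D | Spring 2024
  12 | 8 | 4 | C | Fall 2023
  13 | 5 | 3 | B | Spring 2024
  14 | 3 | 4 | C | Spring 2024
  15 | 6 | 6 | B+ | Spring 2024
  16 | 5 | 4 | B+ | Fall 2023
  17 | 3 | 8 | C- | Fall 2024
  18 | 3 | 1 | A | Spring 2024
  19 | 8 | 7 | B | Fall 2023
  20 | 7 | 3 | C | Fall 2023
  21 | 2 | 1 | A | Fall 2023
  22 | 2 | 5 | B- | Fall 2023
SELECT p.name, COUNT(*) AS n FROM enrollments c JOIN courses p ON c.course_id = p.id GROUP BY p.id, p.name

Execution result:
name | n
Chemistry 101 | 3
Statistics 101 | 3
CS 101 | 3
Physics 201 | 3
Art 101 | 4
Economics 201 | 2
English 201 | 4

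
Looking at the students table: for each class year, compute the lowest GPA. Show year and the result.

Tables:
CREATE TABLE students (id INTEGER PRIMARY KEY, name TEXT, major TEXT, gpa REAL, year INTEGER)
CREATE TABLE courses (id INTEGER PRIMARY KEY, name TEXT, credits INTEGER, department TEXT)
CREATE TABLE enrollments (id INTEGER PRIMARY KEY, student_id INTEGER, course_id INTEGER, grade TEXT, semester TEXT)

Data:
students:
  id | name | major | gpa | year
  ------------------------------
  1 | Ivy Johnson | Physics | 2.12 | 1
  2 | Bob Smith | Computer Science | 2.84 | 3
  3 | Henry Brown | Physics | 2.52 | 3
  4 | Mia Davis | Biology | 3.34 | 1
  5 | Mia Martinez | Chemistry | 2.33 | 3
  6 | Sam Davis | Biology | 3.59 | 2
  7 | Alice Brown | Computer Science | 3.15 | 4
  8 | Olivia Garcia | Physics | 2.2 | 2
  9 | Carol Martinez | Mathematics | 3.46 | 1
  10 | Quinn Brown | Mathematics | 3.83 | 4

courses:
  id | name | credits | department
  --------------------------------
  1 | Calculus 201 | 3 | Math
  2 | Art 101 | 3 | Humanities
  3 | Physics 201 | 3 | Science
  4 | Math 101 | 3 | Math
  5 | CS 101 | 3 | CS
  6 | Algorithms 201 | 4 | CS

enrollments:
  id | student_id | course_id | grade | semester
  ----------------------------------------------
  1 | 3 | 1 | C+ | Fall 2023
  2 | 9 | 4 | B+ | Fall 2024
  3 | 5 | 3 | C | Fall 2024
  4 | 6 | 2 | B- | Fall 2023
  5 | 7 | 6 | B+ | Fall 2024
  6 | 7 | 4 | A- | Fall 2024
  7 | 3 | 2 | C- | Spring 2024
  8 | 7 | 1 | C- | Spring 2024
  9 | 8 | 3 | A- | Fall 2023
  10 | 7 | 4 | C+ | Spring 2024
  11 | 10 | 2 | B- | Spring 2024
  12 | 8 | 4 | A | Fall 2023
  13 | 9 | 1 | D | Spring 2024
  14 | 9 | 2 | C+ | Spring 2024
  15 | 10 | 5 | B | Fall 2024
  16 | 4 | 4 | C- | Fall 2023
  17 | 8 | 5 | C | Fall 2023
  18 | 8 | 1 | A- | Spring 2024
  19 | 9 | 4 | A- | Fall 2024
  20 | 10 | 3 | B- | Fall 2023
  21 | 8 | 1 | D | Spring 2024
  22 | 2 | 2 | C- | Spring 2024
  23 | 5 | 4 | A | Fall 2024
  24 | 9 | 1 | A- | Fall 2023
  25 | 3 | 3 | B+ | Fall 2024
SELECT year, MIN(gpa) AS min_gpa FROM students GROUP BY year

Execution result:
year | min_gpa
1 | 2.12
2 | 2.20
3 | 2.33
4 | 3.15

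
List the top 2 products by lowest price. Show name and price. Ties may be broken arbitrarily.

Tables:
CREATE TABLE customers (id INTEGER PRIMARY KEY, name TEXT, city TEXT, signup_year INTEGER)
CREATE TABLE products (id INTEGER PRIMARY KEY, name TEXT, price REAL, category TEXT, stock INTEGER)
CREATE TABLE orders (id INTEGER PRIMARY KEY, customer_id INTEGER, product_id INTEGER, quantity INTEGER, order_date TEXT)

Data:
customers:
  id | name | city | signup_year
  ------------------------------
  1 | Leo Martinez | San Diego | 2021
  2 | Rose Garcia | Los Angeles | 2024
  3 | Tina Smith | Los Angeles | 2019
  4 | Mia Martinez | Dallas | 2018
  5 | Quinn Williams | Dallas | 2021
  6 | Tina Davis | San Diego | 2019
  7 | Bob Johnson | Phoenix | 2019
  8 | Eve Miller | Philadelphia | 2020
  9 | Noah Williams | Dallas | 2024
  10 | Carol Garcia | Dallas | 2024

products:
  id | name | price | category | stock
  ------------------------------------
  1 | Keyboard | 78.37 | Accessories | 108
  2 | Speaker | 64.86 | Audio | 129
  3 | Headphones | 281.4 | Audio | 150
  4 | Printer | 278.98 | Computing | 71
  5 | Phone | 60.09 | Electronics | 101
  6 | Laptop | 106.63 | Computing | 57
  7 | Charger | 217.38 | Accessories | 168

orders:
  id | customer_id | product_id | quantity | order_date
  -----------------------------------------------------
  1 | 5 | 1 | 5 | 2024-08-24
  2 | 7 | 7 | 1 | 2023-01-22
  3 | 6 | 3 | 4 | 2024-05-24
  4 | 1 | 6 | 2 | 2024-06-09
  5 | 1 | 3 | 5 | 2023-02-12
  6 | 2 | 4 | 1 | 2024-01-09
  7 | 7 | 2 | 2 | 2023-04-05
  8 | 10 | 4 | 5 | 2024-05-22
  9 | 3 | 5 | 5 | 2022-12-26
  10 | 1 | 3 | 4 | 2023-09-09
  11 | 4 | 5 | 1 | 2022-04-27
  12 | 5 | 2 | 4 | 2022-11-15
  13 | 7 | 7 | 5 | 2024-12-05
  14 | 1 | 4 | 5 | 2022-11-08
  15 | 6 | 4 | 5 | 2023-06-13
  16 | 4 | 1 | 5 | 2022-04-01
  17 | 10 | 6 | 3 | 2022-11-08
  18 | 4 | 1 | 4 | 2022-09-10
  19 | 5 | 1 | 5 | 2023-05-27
SELECT name, price FROM products ORDER BY price ASC LIMIT 2

Execution result:
name | price
Phone | 60.09
Speaker | 64.86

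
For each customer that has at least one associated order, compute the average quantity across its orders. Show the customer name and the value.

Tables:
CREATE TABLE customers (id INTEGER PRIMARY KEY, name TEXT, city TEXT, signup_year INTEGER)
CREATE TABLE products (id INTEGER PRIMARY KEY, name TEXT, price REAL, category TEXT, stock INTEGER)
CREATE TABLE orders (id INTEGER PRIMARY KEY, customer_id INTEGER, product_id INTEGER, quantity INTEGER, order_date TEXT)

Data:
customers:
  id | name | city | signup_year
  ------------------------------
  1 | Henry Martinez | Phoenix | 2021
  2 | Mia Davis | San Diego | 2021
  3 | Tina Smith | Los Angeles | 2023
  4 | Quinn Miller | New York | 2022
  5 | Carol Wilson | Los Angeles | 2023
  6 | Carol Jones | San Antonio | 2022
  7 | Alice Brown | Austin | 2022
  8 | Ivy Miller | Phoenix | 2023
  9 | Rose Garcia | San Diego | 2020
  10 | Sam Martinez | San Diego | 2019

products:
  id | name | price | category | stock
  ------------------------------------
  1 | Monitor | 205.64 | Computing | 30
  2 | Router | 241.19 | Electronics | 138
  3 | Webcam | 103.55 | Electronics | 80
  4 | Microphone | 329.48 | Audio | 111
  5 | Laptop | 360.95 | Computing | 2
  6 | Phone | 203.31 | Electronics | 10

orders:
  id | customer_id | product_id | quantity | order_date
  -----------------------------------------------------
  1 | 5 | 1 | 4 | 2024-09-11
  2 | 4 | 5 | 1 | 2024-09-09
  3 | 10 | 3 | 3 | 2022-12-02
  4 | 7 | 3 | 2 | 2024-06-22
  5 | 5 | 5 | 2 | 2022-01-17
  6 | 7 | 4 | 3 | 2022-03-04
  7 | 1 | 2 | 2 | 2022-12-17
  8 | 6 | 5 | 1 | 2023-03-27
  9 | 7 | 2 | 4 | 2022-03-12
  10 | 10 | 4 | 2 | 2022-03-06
SELECT p.name, AVG(c.quantity) AS avg_quantity FROM orders c JOIN customers p ON c.customer_id = p.id GROUP BY p.id, p.name

Execution result:
name | avg_quantity
Henry Martinez | 2.00
Quinn Miller | 1.00
Carol Wilson | 3.00
Carol Jones | 1.00
Alice Brown | 3.00
Sam Martinez | 2.50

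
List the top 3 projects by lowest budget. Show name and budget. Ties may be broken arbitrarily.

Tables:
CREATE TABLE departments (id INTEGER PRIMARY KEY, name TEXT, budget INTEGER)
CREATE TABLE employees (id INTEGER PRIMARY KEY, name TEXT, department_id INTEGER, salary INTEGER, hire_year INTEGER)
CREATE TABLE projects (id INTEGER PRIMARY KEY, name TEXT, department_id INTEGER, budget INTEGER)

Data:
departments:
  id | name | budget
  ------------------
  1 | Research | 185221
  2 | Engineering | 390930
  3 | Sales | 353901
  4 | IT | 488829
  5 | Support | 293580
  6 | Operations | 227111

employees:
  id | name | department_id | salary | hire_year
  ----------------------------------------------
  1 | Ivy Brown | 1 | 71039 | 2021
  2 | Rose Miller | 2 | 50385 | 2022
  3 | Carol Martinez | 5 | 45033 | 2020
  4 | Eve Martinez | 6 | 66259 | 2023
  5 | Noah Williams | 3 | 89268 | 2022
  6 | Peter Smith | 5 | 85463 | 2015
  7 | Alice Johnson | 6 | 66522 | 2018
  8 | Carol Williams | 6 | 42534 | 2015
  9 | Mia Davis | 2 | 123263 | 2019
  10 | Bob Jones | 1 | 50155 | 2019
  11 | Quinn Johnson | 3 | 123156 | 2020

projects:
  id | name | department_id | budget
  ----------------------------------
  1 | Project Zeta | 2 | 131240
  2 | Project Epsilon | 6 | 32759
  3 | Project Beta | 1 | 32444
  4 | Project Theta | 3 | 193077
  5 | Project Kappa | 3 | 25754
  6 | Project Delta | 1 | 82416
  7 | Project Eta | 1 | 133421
SELECT name, budget FROM projects ORDER BY budget ASC LIMIT 3

Execution result:
name | budget
Project Kappa | 25754
Project Beta | 32444
Project Epsilon | 32759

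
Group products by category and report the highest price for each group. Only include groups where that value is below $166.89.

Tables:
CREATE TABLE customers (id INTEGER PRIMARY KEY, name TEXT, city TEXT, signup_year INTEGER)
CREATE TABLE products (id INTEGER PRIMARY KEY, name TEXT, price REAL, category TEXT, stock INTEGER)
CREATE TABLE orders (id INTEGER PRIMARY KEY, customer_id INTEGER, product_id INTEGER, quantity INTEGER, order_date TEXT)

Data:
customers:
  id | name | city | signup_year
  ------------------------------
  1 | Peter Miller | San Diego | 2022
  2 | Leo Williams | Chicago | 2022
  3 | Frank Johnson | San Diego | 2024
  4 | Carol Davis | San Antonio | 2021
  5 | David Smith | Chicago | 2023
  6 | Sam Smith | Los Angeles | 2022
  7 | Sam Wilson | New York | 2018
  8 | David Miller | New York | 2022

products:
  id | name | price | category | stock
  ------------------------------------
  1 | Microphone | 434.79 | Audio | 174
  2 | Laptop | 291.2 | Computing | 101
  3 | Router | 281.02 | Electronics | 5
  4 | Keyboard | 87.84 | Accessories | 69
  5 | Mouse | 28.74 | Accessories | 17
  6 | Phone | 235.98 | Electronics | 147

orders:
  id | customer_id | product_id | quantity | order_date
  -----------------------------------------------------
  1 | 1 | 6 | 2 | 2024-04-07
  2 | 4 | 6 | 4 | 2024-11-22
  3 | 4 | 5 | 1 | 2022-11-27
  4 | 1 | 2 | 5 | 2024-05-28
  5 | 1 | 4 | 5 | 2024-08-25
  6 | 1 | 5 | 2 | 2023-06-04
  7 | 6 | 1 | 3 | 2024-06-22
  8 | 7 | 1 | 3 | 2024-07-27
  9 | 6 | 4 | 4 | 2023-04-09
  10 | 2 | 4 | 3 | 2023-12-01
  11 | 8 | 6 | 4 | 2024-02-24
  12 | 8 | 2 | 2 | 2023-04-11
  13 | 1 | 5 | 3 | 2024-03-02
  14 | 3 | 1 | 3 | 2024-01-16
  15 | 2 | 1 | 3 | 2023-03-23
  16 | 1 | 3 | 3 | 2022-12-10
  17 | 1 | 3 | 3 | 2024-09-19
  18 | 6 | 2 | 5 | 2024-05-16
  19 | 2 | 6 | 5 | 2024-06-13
SELECT category, MAX(price) AS max_price FROM products GROUP BY category HAVING MAX(price) < 166.89

Execution result:
category | max_price
Accessories | 87.84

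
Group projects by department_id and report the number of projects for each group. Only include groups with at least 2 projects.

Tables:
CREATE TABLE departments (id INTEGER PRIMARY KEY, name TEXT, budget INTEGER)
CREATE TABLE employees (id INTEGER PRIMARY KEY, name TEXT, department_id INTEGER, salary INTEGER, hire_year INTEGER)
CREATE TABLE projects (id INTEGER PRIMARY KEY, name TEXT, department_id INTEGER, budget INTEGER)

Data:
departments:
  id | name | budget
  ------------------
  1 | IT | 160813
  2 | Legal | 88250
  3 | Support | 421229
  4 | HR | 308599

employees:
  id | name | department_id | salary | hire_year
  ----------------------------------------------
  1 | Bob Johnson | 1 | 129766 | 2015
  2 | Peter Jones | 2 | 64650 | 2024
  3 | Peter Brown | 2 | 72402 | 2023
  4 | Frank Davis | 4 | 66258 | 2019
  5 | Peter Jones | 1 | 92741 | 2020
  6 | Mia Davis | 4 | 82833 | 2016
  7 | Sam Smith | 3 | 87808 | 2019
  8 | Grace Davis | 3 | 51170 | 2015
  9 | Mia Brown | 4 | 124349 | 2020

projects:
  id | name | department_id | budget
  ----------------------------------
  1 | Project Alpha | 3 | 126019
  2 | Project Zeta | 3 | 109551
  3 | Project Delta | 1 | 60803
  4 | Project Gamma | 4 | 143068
SELECT department_id, COUNT(*) AS n FROM projects GROUP BY department_id HAVING COUNT(*) >= 2

Execution result:
department_id | n
3 | 2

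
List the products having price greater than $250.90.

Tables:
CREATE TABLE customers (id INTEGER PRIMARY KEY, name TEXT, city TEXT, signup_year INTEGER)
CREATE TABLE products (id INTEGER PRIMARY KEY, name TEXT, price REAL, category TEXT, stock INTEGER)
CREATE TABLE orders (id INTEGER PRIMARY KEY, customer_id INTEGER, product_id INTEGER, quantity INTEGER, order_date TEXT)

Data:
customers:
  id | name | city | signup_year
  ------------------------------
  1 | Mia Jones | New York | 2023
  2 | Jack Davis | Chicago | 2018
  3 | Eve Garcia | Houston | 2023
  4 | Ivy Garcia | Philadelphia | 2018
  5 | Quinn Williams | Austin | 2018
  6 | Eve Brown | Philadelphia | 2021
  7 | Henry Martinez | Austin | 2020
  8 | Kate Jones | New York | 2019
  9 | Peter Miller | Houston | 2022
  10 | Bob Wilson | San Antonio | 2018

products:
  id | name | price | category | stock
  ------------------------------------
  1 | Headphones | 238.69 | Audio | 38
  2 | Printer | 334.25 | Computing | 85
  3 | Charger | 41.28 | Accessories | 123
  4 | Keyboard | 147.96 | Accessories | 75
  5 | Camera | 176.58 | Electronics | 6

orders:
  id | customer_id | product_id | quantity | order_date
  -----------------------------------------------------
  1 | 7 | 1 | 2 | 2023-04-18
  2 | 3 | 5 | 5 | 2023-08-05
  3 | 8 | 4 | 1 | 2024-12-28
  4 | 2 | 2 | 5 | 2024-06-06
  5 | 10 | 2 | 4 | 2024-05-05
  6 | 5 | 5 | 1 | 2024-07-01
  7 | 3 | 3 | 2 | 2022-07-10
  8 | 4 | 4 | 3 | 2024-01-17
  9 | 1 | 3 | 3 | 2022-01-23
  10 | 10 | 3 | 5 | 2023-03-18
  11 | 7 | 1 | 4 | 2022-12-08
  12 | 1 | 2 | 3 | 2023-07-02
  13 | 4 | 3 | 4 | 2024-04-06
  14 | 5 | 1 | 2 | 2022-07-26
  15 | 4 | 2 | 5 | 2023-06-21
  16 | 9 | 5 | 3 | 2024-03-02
SELECT name, price FROM products WHERE price > 250.9

Execution result:
name | price
Printer | 334.25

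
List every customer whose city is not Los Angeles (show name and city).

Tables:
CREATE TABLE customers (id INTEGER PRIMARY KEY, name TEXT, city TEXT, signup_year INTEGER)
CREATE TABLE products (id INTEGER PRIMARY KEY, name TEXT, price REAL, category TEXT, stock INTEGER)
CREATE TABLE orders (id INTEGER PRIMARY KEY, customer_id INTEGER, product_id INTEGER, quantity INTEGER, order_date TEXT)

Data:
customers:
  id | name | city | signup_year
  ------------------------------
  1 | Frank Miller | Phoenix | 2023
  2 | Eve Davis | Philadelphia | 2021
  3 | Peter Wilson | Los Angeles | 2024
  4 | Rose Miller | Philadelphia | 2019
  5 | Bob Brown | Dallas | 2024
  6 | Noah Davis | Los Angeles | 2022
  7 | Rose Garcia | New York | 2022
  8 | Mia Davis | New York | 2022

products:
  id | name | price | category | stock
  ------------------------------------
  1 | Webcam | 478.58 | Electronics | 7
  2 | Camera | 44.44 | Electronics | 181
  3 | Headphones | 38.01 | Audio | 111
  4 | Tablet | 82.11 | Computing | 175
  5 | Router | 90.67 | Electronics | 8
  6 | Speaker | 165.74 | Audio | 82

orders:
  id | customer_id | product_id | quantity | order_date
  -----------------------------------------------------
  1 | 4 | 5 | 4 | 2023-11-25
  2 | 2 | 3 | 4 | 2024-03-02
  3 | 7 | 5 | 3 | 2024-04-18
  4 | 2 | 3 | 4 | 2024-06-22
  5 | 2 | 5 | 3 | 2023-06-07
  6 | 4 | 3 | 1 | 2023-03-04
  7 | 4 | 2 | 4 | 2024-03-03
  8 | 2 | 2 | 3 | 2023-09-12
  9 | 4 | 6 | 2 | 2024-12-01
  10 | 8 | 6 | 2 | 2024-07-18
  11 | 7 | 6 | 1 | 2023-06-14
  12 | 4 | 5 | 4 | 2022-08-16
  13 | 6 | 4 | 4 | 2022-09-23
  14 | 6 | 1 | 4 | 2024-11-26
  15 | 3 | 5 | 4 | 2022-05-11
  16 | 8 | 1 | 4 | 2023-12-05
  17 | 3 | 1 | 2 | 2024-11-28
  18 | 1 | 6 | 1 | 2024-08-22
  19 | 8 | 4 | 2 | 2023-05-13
SELECT name, city FROM customers WHERE city <> 'Los Angeles'

Execution result:
name | city
Frank Miller | Phoenix
Eve Davis | Philadelphia
Rose Miller | Philadelphia
Bob Brown | Dallas
Rose Garcia | New York
Mia Davis | New York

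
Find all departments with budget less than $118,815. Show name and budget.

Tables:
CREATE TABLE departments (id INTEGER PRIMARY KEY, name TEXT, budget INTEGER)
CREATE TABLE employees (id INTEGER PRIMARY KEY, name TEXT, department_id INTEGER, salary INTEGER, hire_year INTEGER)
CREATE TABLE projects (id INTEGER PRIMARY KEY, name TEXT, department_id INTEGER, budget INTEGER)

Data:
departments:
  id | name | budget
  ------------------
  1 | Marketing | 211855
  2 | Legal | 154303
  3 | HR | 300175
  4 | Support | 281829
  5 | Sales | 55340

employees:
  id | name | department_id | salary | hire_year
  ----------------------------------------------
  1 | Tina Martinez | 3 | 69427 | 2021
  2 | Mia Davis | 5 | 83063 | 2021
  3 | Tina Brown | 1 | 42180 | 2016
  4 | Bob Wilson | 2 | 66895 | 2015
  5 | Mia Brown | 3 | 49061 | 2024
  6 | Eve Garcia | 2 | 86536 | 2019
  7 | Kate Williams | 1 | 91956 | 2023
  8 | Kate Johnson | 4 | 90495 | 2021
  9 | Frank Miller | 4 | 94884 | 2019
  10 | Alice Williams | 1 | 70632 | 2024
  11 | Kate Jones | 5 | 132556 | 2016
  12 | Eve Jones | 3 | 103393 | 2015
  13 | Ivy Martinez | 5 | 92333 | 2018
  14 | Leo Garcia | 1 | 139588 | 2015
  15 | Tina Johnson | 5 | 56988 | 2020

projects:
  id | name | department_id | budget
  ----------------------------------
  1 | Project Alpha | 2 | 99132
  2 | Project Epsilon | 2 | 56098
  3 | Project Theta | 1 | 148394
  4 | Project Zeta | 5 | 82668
SELECT name, budget FROM departments WHERE budget < 118815

Execution result:
name | budget
Sales | 55340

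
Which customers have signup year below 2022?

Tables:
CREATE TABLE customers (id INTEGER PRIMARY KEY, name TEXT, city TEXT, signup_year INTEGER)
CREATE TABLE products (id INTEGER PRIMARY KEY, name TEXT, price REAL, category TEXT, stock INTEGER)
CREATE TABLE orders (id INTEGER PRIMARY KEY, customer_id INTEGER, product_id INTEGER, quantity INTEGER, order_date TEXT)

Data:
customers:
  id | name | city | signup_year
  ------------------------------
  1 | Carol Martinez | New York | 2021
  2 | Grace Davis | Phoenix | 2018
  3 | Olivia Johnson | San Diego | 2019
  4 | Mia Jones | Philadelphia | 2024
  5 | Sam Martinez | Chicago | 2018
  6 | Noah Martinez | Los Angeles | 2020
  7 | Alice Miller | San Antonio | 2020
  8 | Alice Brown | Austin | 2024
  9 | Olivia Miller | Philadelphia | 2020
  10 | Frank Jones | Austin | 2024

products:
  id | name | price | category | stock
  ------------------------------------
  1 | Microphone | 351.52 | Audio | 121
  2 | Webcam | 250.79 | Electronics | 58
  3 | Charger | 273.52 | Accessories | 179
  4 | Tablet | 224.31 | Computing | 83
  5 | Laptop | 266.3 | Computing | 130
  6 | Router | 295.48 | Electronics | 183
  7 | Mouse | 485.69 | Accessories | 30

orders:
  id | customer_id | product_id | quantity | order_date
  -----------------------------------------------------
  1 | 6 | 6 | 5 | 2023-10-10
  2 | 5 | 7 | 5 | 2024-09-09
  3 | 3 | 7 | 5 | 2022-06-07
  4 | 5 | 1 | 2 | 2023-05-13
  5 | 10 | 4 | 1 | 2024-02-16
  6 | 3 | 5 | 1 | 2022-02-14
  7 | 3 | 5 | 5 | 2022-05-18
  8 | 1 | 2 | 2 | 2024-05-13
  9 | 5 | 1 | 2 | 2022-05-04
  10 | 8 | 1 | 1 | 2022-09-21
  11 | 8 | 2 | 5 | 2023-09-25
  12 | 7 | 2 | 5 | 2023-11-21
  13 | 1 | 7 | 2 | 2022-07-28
SELECT name, signup_year FROM customers WHERE signup_year < 2022

Execution result:
name | signup_year
Carol Martinez | 2021
Grace Davis | 2018
Olivia Johnson | 2019
Sam Martinez | 2018
Noah Martinez | 2020
Alice Miller | 2020
Olivia Miller | 2020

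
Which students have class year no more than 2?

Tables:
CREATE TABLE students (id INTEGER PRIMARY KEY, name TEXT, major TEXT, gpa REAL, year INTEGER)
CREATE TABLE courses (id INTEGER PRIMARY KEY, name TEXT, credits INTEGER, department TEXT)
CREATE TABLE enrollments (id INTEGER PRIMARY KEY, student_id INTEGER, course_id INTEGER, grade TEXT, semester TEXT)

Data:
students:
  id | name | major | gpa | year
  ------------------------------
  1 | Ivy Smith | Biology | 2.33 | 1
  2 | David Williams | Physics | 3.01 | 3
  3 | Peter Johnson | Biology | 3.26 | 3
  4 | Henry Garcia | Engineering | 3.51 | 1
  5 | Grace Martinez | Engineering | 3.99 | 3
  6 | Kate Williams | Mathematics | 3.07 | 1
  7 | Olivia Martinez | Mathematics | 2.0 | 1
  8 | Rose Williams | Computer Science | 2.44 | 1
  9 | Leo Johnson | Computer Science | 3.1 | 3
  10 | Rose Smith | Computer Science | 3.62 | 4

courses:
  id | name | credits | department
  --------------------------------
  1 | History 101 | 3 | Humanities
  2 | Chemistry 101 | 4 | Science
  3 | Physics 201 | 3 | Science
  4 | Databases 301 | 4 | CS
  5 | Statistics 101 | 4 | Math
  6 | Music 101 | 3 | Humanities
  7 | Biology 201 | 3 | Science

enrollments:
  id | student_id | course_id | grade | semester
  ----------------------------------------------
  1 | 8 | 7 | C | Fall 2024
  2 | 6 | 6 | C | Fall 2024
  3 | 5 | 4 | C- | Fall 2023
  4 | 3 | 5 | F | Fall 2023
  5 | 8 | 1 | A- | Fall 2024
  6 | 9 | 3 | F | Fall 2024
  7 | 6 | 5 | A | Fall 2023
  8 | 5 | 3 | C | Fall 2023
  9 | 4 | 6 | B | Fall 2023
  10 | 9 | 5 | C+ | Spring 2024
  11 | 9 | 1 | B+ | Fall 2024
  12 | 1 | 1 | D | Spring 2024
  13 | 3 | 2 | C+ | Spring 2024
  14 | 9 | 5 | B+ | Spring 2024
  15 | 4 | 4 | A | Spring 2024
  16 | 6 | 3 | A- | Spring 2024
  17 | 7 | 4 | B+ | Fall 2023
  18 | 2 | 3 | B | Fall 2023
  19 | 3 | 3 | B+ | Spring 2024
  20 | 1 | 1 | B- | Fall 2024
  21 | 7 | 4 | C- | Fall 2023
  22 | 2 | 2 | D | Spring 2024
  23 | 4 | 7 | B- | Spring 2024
SELECT name, year FROM students WHERE year <= 2

Execution result:
name | year
Ivy Smith | 1
Henry Garcia | 1
Kate Williams | 1
Olivia Martinez | 1
Rose Williams | 1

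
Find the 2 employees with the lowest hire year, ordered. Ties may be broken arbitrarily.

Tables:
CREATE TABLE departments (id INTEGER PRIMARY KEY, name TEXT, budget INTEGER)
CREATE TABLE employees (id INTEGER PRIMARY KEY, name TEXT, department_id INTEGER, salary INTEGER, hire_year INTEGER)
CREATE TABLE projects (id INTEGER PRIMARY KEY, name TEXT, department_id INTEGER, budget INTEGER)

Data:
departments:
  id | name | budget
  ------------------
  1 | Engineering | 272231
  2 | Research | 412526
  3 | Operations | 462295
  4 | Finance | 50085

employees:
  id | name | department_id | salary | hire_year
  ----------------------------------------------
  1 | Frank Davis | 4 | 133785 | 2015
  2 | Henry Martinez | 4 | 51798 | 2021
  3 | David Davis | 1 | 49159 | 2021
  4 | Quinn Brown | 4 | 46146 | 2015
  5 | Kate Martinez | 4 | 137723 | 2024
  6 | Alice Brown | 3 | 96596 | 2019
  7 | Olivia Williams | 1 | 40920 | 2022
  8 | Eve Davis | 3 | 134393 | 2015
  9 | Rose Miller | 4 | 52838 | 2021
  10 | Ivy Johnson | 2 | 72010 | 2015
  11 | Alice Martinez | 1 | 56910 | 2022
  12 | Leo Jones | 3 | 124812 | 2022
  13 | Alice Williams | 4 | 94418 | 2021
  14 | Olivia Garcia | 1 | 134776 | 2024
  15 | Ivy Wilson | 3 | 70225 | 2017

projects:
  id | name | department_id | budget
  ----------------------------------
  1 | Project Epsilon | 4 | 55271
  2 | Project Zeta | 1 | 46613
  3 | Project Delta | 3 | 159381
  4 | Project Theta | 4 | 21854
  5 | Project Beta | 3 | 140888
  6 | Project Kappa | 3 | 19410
SELECT name, hire_year FROM employees ORDER BY hire_year ASC LIMIT 2

Execution result:
name | hire_year
Frank Davis | 2015
Quinn Brown | 2015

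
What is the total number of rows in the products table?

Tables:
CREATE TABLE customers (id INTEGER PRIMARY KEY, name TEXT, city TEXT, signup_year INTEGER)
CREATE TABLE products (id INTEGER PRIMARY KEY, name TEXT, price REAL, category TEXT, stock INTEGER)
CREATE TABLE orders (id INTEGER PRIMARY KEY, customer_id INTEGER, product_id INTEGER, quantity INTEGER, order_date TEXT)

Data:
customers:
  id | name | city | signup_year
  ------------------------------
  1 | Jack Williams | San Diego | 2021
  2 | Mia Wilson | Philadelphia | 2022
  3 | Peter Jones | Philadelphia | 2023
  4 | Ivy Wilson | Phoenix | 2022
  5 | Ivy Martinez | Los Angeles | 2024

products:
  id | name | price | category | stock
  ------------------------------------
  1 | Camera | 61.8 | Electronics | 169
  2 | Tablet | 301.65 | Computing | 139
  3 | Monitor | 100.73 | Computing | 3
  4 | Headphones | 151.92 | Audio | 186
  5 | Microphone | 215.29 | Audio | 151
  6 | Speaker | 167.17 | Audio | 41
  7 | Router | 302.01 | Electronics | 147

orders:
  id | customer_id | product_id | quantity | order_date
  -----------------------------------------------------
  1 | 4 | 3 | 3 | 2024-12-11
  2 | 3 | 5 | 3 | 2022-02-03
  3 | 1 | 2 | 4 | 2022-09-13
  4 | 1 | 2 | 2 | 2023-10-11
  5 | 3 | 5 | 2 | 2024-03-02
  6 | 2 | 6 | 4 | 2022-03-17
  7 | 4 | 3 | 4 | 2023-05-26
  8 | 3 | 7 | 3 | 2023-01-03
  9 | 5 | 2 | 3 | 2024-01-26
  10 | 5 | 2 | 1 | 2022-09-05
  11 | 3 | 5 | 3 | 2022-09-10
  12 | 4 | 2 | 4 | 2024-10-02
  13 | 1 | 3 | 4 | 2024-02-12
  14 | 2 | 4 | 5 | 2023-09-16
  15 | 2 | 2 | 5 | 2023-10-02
SELECT COUNT(*) FROM products

Execution result:
7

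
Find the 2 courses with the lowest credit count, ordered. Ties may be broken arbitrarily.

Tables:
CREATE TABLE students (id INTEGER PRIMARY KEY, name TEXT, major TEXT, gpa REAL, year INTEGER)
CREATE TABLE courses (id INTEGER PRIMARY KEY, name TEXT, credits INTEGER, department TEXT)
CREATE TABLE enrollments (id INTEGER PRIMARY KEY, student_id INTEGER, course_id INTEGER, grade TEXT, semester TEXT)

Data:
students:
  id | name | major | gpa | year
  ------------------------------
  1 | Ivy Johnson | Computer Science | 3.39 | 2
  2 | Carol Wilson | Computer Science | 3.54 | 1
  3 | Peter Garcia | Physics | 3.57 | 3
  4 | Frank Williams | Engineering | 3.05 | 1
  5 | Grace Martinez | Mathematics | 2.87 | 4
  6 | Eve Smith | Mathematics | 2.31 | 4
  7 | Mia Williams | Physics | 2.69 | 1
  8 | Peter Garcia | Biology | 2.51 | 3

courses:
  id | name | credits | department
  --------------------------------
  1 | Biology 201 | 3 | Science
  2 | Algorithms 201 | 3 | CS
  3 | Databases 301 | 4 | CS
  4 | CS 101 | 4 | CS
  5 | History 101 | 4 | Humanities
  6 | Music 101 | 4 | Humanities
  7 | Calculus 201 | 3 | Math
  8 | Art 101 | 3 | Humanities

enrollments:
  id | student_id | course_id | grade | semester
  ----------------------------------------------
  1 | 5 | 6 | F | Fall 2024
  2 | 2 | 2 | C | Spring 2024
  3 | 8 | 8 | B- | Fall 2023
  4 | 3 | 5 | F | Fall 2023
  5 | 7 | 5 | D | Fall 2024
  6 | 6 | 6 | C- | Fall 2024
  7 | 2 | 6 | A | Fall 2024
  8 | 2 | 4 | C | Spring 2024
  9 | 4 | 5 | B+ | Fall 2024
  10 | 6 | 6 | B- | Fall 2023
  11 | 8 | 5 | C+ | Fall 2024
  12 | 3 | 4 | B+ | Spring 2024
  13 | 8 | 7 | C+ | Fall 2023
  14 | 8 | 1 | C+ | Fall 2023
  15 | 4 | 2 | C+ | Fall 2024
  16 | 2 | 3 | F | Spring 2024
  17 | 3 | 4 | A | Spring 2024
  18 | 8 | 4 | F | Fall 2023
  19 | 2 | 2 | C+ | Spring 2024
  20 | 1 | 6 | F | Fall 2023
SELECT name, credits FROM courses ORDER BY credits ASC LIMIT 2

Execution result:
name | credits
Biology 201 | 3
Algorithms 201 | 3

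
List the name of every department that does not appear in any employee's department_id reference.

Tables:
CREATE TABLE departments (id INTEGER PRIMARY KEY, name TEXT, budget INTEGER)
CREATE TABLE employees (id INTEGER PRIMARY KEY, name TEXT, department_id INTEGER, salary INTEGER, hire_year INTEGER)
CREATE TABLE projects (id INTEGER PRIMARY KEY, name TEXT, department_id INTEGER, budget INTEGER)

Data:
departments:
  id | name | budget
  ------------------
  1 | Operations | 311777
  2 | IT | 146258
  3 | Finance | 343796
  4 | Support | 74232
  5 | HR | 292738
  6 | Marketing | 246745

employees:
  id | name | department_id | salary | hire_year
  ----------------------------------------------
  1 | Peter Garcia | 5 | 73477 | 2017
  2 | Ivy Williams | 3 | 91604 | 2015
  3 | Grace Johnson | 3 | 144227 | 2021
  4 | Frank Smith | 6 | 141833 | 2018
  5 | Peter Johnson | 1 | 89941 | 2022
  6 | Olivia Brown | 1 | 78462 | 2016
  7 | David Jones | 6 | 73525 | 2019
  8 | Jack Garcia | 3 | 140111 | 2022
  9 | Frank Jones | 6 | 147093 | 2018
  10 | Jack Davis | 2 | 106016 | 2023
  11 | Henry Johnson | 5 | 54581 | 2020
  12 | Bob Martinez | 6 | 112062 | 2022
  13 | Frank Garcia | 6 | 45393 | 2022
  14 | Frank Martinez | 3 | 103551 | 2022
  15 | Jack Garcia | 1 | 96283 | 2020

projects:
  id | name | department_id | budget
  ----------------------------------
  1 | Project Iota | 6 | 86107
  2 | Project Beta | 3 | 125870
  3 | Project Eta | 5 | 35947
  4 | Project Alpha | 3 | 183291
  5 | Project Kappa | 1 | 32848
SELECT p.name FROM departments p LEFT JOIN employees c ON c.department_id = p.id WHERE c.id IS NULL

Execution result:
Support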